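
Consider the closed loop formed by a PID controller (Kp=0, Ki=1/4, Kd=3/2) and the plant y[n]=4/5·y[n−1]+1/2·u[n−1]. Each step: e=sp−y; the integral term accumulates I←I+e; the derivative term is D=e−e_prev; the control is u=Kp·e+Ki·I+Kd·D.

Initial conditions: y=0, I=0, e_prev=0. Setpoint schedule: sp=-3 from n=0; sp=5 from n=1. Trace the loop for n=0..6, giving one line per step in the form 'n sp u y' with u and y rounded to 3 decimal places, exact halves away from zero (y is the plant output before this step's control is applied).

(exact arithmetic carried between steps; '≈' marks a value shown rounded to 6 d.p. or computed from one; I and e_prev carry over from the previous line; the table rounds u and y to 3 d.p., halves away from zero)
n=0: y=0, sp=-3, e=sp−y=-3; I=-3, D=e−e_prev=-3; u=0·(-3)+1/4·(-3)+3/2·(-3)=-5.25; next y=4/5·0+1/2·(-5.25)=-2.625
n=1: y=-2.625, sp=5, e=sp−y=7.625; I=4.625, D=e−e_prev=10.625; u=0·7.625+1/4·4.625+3/2·10.625=17.09375; next y=4/5·(-2.625)+1/2·17.09375=6.446875
n=2: y=6.446875, sp=5, e=sp−y=-1.446875; I=3.178125, D=e−e_prev=-9.071875; u=0·(-1.446875)+1/4·3.178125+3/2·(-9.071875)≈-12.813281; next y=4/5·6.446875+1/2·(-12.813281)≈-1.249141
n=3: y≈-1.249141, sp=5, e=sp−y≈6.249141; I≈9.427266, D=e−e_prev≈7.696016; u=0·6.249141+1/4·9.427266+3/2·7.696016≈13.900840; next y=4/5·(-1.249141)+1/2·13.900840≈5.951107
n=4: y≈5.951107, sp=5, e=sp−y≈-0.951107; I≈8.476158, D=e−e_prev≈-7.200248; u=0·(-0.951107)+1/4·8.476158+3/2·(-7.200248)≈-8.681333; next y=4/5·5.951107+1/2·(-8.681333)≈0.420220
n=5: y≈0.420220, sp=5, e=sp−y≈4.579780; I≈13.055939, D=e−e_prev≈5.530888; u=0·4.579780+1/4·13.055939+3/2·5.530888≈11.560316; next y=4/5·0.420220+1/2·11.560316≈6.116334
n=6: y≈6.116334, sp=5, e=sp−y≈-1.116334; I≈11.939605, D=e−e_prev≈-5.696114; u=0·(-1.116334)+1/4·11.939605+3/2·(-5.696114)≈-5.559270; next y=4/5·6.116334+1/2·(-5.559270)≈2.113432

0 -3 -5.250 0.000
1 5 17.094 -2.625
2 5 -12.813 6.447
3 5 13.901 -1.249
4 5 -8.681 5.951
5 5 11.560 0.420
6 5 -5.559 6.116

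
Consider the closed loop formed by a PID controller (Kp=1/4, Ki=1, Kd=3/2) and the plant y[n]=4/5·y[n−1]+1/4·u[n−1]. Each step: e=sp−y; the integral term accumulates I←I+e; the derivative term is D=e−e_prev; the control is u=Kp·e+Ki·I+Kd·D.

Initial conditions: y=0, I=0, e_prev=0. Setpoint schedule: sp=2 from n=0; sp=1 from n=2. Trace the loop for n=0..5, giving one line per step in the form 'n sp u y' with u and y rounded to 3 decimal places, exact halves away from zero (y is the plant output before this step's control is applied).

0 2 5.500 0.000
1 2 0.719 1.375
2 1 0.918 1.280
3 1 2.068 1.253
4 1 1.043 1.520
5 1 1.042 1.476

(exact arithmetic carried between steps; '≈' marks a value shown rounded to 6 d.p. or computed from one; I and e_prev carry over from the previous line; the table rounds u and y to 3 d.p., halves away from zero)
n=0: y=0, sp=2, e=sp−y=2; I=2, D=e−e_prev=2; u=1/4·2+1·2+3/2·2=5.5; next y=4/5·0+1/4·5.5=1.375
n=1: y=1.375, sp=2, e=sp−y=0.625; I=2.625, D=e−e_prev=-1.375; u=1/4·0.625+1·2.625+3/2·(-1.375)=0.71875; next y=4/5·1.375+1/4·0.71875≈1.279688
n=2: y≈1.279688, sp=1, e=sp−y≈-0.279688; I≈2.345313, D=e−e_prev≈-0.904688; u=1/4·(-0.279688)+1·2.345313+3/2·(-0.904688)≈0.918359; next y=4/5·1.279688+1/4·0.918359≈1.253340
n=3: y≈1.253340, sp=1, e=sp−y≈-0.253340; I≈2.091973, D=e−e_prev≈0.026348; u=1/4·(-0.253340)+1·2.091973+3/2·0.026348≈2.068159; next y=4/5·1.253340+1/4·2.068159≈1.519712
n=4: y≈1.519712, sp=1, e=sp−y≈-0.519712; I≈1.572261, D=e−e_prev≈-0.266372; u=1/4·(-0.519712)+1·1.572261+3/2·(-0.266372)≈1.042775; next y=4/5·1.519712+1/4·1.042775≈1.476463
n=5: y≈1.476463, sp=1, e=sp−y≈-0.476463; I≈1.095798, D=e−e_prev≈0.043249; u=1/4·(-0.476463)+1·1.095798+3/2·0.043249≈1.041555; next y=4/5·1.476463+1/4·1.041555≈1.441559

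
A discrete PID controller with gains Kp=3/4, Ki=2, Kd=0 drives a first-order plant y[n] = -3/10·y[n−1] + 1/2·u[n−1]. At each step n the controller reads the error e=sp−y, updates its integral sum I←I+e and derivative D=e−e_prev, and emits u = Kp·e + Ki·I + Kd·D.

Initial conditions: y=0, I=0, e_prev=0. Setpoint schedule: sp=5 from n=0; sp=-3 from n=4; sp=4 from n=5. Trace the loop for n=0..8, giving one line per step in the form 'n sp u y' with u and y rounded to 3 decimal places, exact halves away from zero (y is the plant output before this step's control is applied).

(exact arithmetic carried between steps; '≈' marks a value shown rounded to 6 d.p. or computed from one; I and e_prev carry over from the previous line; the table rounds u and y to 3 d.p., halves away from zero)
n=0: y=0, sp=5, e=sp−y=5; I=5, D=e−e_prev=5; u=3/4·5+2·5+0·5=13.75; next y=-3/10·0+1/2·13.75=6.875
n=1: y=6.875, sp=5, e=sp−y=-1.875; I=3.125, D=e−e_prev=-6.875; u=3/4·(-1.875)+2·3.125+0·(-6.875)=4.84375; next y=-3/10·6.875+1/2·4.84375=0.359375
n=2: y=0.359375, sp=5, e=sp−y=4.640625; I=7.765625, D=e−e_prev=6.515625; u=3/4·4.640625+2·7.765625+0·6.515625≈19.011719; next y=-3/10·0.359375+1/2·19.011719≈9.398047
n=3: y≈9.398047, sp=5, e=sp−y≈-4.398047; I≈3.367578, D=e−e_prev≈-9.038672; u=3/4·(-4.398047)+2·3.367578+0·(-9.038672)≈3.436621; next y=-3/10·9.398047+1/2·3.436621≈-1.101104
n=4: y≈-1.101104, sp=-3, e=sp−y≈-1.898896; I≈1.468682, D=e−e_prev≈2.499150; u=3/4·(-1.898896)+2·1.468682+0·2.499150≈1.513191; next y=-3/10·(-1.101104)+1/2·1.513191≈1.086927
n=5: y≈1.086927, sp=4, e=sp−y≈2.913073; I≈4.381755, D=e−e_prev≈4.811970; u=3/4·2.913073+2·4.381755+0·4.811970≈10.948315; next y=-3/10·1.086927+1/2·10.948315≈5.148080
n=6: y≈5.148080, sp=4, e=sp−y≈-1.148080; I≈3.233675, D=e−e_prev≈-4.061153; u=3/4·(-1.148080)+2·3.233675+0·(-4.061153)≈5.606291; next y=-3/10·5.148080+1/2·5.606291≈1.258722
n=7: y≈1.258722, sp=4, e=sp−y≈2.741278; I≈5.974954, D=e−e_prev≈3.889358; u=3/4·2.741278+2·5.974954+0·3.889358≈14.005866; next y=-3/10·1.258722+1/2·14.005866≈6.625317
n=8: y≈6.625317, sp=4, e=sp−y≈-2.625317; I≈3.349637, D=e−e_prev≈-5.366595; u=3/4·(-2.625317)+2·3.349637+0·(-5.366595)≈4.730287; next y=-3/10·6.625317+1/2·4.730287≈0.377548

0 5 13.750 0.000
1 5 4.844 6.875
2 5 19.012 0.359
3 5 3.437 9.398
4 -3 1.513 -1.101
5 4 10.948 1.087
6 4 5.606 5.148
7 4 14.006 1.259
8 4 4.730 6.625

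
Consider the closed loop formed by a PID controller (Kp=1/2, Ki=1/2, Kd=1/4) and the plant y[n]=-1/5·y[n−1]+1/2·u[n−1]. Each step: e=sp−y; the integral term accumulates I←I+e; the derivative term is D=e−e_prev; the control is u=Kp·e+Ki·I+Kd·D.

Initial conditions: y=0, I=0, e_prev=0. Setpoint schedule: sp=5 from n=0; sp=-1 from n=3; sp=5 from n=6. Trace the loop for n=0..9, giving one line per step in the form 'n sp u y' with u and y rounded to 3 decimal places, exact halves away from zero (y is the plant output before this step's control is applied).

(exact arithmetic carried between steps; '≈' marks a value shown rounded to 6 d.p. or computed from one; I and e_prev carry over from the previous line; the table rounds u and y to 3 d.p., halves away from zero)
n=0: y=0, sp=5, e=sp−y=5; I=5, D=e−e_prev=5; u=1/2·5+1/2·5+1/4·5=6.25; next y=-1/5·0+1/2·6.25=3.125
n=1: y=3.125, sp=5, e=sp−y=1.875; I=6.875, D=e−e_prev=-3.125; u=1/2·1.875+1/2·6.875+1/4·(-3.125)=3.59375; next y=-1/5·3.125+1/2·3.59375=1.171875
n=2: y=1.171875, sp=5, e=sp−y=3.828125; I=10.703125, D=e−e_prev=1.953125; u=1/2·3.828125+1/2·10.703125+1/4·1.953125≈7.753906; next y=-1/5·1.171875+1/2·7.753906≈3.642578
n=3: y≈3.642578, sp=-1, e=sp−y≈-4.642578; I≈6.060547, D=e−e_prev≈-8.470703; u=1/2·(-4.642578)+1/2·6.060547+1/4·(-8.470703)≈-1.408691; next y=-1/5·3.642578+1/2·(-1.408691)≈-1.432861
n=4: y≈-1.432861, sp=-1, e=sp−y≈0.432861; I≈6.493408, D=e−e_prev≈5.075439; u=1/2·0.432861+1/2·6.493408+1/4·5.075439≈4.731995; next y=-1/5·(-1.432861)+1/2·4.731995≈2.652570
n=5: y≈2.652570, sp=-1, e=sp−y≈-3.652570; I≈2.840839, D=e−e_prev≈-4.085431; u=1/2·(-3.652570)+1/2·2.840839+1/4·(-4.085431)≈-1.427223; next y=-1/5·2.652570+1/2·(-1.427223)≈-1.244126
n=6: y≈-1.244126, sp=5, e=sp−y≈6.244126; I≈9.084964, D=e−e_prev≈9.896695; u=1/2·6.244126+1/2·9.084964+1/4·9.896695≈10.138719; next y=-1/5·(-1.244126)+1/2·10.138719≈5.318184
n=7: y≈5.318184, sp=5, e=sp−y≈-0.318184; I≈8.766780, D=e−e_prev≈-6.562310; u=1/2·(-0.318184)+1/2·8.766780+1/4·(-6.562310)≈2.583720; next y=-1/5·5.318184+1/2·2.583720≈0.228223
n=8: y≈0.228223, sp=5, e=sp−y≈4.771777; I≈13.538557, D=e−e_prev≈5.089961; u=1/2·4.771777+1/2·13.538557+1/4·5.089961≈10.427657; next y=-1/5·0.228223+1/2·10.427657≈5.168184
n=9: y≈5.168184, sp=5, e=sp−y≈-0.168184; I≈13.370373, D=e−e_prev≈-4.939961; u=1/2·(-0.168184)+1/2·13.370373+1/4·(-4.939961)≈5.366104; next y=-1/5·5.168184+1/2·5.366104≈1.649415

0 5 6.250 0.000
1 5 3.594 3.125
2 5 7.754 1.172
3 -1 -1.409 3.643
4 -1 4.732 -1.433
5 -1 -1.427 2.653
6 5 10.139 -1.244
7 5 2.584 5.318
8 5 10.428 0.228
9 5 5.366 5.168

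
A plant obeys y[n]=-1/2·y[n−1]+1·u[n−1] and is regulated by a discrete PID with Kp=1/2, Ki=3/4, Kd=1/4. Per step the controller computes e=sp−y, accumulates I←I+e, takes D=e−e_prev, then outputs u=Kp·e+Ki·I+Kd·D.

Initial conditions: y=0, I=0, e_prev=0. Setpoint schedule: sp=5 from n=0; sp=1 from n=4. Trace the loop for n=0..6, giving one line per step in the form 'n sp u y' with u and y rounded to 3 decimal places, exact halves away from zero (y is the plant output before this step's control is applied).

0 5 7.500 0.000
1 5 -1.250 7.500
2 5 17.500 -5.000
3 5 -15.625 20.000
4 1 41.813 -25.625
5 1 -69.000 54.625
6 1 137.250 -96.313

(exact arithmetic carried between steps; '≈' marks a value shown rounded to 6 d.p. or computed from one; I and e_prev carry over from the previous line; the table rounds u and y to 3 d.p., halves away from zero)
n=0: y=0, sp=5, e=sp−y=5; I=5, D=e−e_prev=5; u=1/2·5+3/4·5+1/4·5=7.5; next y=-1/2·0+1·7.5=7.5
n=1: y=7.5, sp=5, e=sp−y=-2.5; I=2.5, D=e−e_prev=-7.5; u=1/2·(-2.5)+3/4·2.5+1/4·(-7.5)=-1.25; next y=-1/2·7.5+1·(-1.25)=-5
n=2: y=-5, sp=5, e=sp−y=10; I=12.5, D=e−e_prev=12.5; u=1/2·10+3/4·12.5+1/4·12.5=17.5; next y=-1/2·(-5)+1·17.5=20
n=3: y=20, sp=5, e=sp−y=-15; I=-2.5, D=e−e_prev=-25; u=1/2·(-15)+3/4·(-2.5)+1/4·(-25)=-15.625; next y=-1/2·20+1·(-15.625)=-25.625
n=4: y=-25.625, sp=1, e=sp−y=26.625; I=24.125, D=e−e_prev=41.625; u=1/2·26.625+3/4·24.125+1/4·41.625=41.8125; next y=-1/2·(-25.625)+1·41.8125=54.625
n=5: y=54.625, sp=1, e=sp−y=-53.625; I=-29.5, D=e−e_prev=-80.25; u=1/2·(-53.625)+3/4·(-29.5)+1/4·(-80.25)=-69; next y=-1/2·54.625+1·(-69)=-96.3125
n=6: y=-96.3125, sp=1, e=sp−y=97.3125; I=67.8125, D=e−e_prev=150.9375; u=1/2·97.3125+3/4·67.8125+1/4·150.9375=137.25; next y=-1/2·(-96.3125)+1·137.25=185.40625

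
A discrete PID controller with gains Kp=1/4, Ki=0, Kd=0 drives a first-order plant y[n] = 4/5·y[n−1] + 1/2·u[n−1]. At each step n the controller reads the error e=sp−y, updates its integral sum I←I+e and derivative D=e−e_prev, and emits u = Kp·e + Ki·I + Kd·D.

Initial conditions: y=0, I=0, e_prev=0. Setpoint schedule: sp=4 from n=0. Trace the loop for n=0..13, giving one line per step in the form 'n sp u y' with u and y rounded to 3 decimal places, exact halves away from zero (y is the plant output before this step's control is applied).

0 4 1.000 0.000
1 4 0.875 0.500
2 4 0.791 0.838
3 4 0.734 1.065
4 4 0.695 1.219
5 4 0.669 1.323
6 4 0.652 1.393
7 4 0.640 1.440
8 4 0.632 1.472
9 4 0.627 1.494
10 4 0.623 1.508
11 4 0.620 1.518
12 4 0.619 1.525
13 4 0.618 1.529

(exact arithmetic carried between steps; '≈' marks a value shown rounded to 6 d.p. or computed from one; I and e_prev carry over from the previous line; the table rounds u and y to 3 d.p., halves away from zero)
n=0: y=0, sp=4, e=sp−y=4; I=4, D=e−e_prev=4; u=1/4·4+0·4+0·4=1; next y=4/5·0+1/2·1=0.5
n=1: y=0.5, sp=4, e=sp−y=3.5; I=7.5, D=e−e_prev=-0.5; u=1/4·3.5+0·7.5+0·(-0.5)=0.875; next y=4/5·0.5+1/2·0.875=0.8375
n=2: y=0.8375, sp=4, e=sp−y=3.1625; I=10.6625, D=e−e_prev=-0.3375; u=1/4·3.1625+0·10.6625+0·(-0.3375)=0.790625; next y=4/5·0.8375+1/2·0.790625≈1.065313
n=3: y≈1.065313, sp=4, e=sp−y≈2.934688; I≈13.597188, D=e−e_prev≈-0.227813; u=1/4·2.934688+0·13.597188+0·(-0.227813)≈0.733672; next y=4/5·1.065313+1/2·0.733672≈1.219086
n=4: y≈1.219086, sp=4, e=sp−y≈2.780914; I≈16.378102, D=e−e_prev≈-0.153773; u=1/4·2.780914+0·16.378102+0·(-0.153773)≈0.695229; next y=4/5·1.219086+1/2·0.695229≈1.322883
n=5: y≈1.322883, sp=4, e=sp−y≈2.677117; I≈19.055219, D=e−e_prev≈-0.103797; u=1/4·2.677117+0·19.055219+0·(-0.103797)≈0.669279; next y=4/5·1.322883+1/2·0.669279≈1.392946
n=6: y≈1.392946, sp=4, e=sp−y≈2.607054; I≈21.662273, D=e−e_prev≈-0.070063; u=1/4·2.607054+0·21.662273+0·(-0.070063)≈0.651763; next y=4/5·1.392946+1/2·0.651763≈1.440239
n=7: y≈1.440239, sp=4, e=sp−y≈2.559761; I≈24.222034, D=e−e_prev≈-0.047293; u=1/4·2.559761+0·24.222034+0·(-0.047293)≈0.639940; next y=4/5·1.440239+1/2·0.639940≈1.472161
n=8: y≈1.472161, sp=4, e=sp−y≈2.527839; I≈26.749873, D=e−e_prev≈-0.031922; u=1/4·2.527839+0·26.749873+0·(-0.031922)≈0.631960; next y=4/5·1.472161+1/2·0.631960≈1.493709
n=9: y≈1.493709, sp=4, e=sp−y≈2.506291; I≈29.256164, D=e−e_prev≈-0.021548; u=1/4·2.506291+0·29.256164+0·(-0.021548)≈0.626573; next y=4/5·1.493709+1/2·0.626573≈1.508253
n=10: y≈1.508253, sp=4, e=sp−y≈2.491747; I≈31.747911, D=e−e_prev≈-0.014545; u=1/4·2.491747+0·31.747911+0·(-0.014545)≈0.622937; next y=4/5·1.508253+1/2·0.622937≈1.518071
n=11: y≈1.518071, sp=4, e=sp−y≈2.481929; I≈34.229840, D=e−e_prev≈-0.009818; u=1/4·2.481929+0·34.229840+0·(-0.009818)≈0.620482; next y=4/5·1.518071+1/2·0.620482≈1.524698
n=12: y≈1.524698, sp=4, e=sp−y≈2.475302; I≈36.705142, D=e−e_prev≈-0.006627; u=1/4·2.475302+0·36.705142+0·(-0.006627)≈0.618826; next y=4/5·1.524698+1/2·0.618826≈1.529171
n=13: y≈1.529171, sp=4, e=sp−y≈2.470829; I≈39.175971, D=e−e_prev≈-0.004473; u=1/4·2.470829+0·39.175971+0·(-0.004473)≈0.617707; next y=4/5·1.529171+1/2·0.617707≈1.532191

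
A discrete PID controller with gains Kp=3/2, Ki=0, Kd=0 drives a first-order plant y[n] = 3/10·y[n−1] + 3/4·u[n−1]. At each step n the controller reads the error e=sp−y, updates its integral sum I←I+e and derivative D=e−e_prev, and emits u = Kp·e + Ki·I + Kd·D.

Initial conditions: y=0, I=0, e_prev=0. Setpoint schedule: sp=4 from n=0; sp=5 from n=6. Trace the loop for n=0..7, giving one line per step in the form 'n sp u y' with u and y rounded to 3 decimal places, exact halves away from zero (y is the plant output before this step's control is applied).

(exact arithmetic carried between steps; '≈' marks a value shown rounded to 6 d.p. or computed from one; I and e_prev carry over from the previous line; the table rounds u and y to 3 d.p., halves away from zero)
n=0: y=0, sp=4, e=sp−y=4; I=4, D=e−e_prev=4; u=3/2·4+0·4+0·4=6; next y=3/10·0+3/4·6=4.5
n=1: y=4.5, sp=4, e=sp−y=-0.5; I=3.5, D=e−e_prev=-4.5; u=3/2·(-0.5)+0·3.5+0·(-4.5)=-0.75; next y=3/10·4.5+3/4·(-0.75)=0.7875
n=2: y=0.7875, sp=4, e=sp−y=3.2125; I=6.7125, D=e−e_prev=3.7125; u=3/2·3.2125+0·6.7125+0·3.7125=4.81875; next y=3/10·0.7875+3/4·4.81875≈3.850313
n=3: y≈3.850313, sp=4, e=sp−y≈0.149688; I≈6.862188, D=e−e_prev≈-3.062813; u=3/2·0.149688+0·6.862188+0·(-3.062813)≈0.224531; next y=3/10·3.850313+3/4·0.224531≈1.323492
n=4: y≈1.323492, sp=4, e=sp−y≈2.676508; I≈9.538695, D=e−e_prev≈2.526820; u=3/2·2.676508+0·9.538695+0·2.526820≈4.014762; next y=3/10·1.323492+3/4·4.014762≈3.408119
n=5: y≈3.408119, sp=4, e=sp−y≈0.591881; I≈10.130576, D=e−e_prev≈-2.084627; u=3/2·0.591881+0·10.130576+0·(-2.084627)≈0.887822; next y=3/10·3.408119+3/4·0.887822≈1.688302
n=6: y≈1.688302, sp=5, e=sp−y≈3.311698; I≈13.442274, D=e−e_prev≈2.719817; u=3/2·3.311698+0·13.442274+0·2.719817≈4.967547; next y=3/10·1.688302+3/4·4.967547≈4.232151
n=7: y≈4.232151, sp=5, e=sp−y≈0.767849; I≈14.210124, D=e−e_prev≈-2.543849; u=3/2·0.767849+0·14.210124+0·(-2.543849)≈1.151774; next y=3/10·4.232151+3/4·1.151774≈2.133475

0 4 6.000 0.000
1 4 -0.750 4.500
2 4 4.819 0.788
3 4 0.225 3.850
4 4 4.015 1.323
5 4 0.888 3.408
6 5 4.968 1.688
7 5 1.152 4.232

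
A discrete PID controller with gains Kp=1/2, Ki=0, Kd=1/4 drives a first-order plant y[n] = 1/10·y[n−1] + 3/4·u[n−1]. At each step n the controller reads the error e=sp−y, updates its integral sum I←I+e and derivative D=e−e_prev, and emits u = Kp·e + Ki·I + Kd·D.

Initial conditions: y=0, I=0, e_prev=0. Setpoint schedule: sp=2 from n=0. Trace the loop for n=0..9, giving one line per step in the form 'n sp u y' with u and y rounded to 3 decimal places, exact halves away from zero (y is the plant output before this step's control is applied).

0 2 1.500 0.000
1 2 0.156 1.125
2 2 1.109 0.230
3 2 0.416 0.855
4 2 0.915 0.398
5 2 0.555 0.726
6 2 0.815 0.489
7 2 0.627 0.660
8 2 0.763 0.536
9 2 0.665 0.626

(exact arithmetic carried between steps; '≈' marks a value shown rounded to 6 d.p. or computed from one; I and e_prev carry over from the previous line; the table rounds u and y to 3 d.p., halves away from zero)
n=0: y=0, sp=2, e=sp−y=2; I=2, D=e−e_prev=2; u=1/2·2+0·2+1/4·2=1.5; next y=1/10·0+3/4·1.5=1.125
n=1: y=1.125, sp=2, e=sp−y=0.875; I=2.875, D=e−e_prev=-1.125; u=1/2·0.875+0·2.875+1/4·(-1.125)=0.15625; next y=1/10·1.125+3/4·0.15625≈0.229688
n=2: y≈0.229688, sp=2, e=sp−y≈1.770313; I≈4.645313, D=e−e_prev≈0.895313; u=1/2·1.770313+0·4.645313+1/4·0.895313≈1.108984; next y=1/10·0.229688+3/4·1.108984≈0.854707
n=3: y≈0.854707, sp=2, e=sp−y≈1.145293; I≈5.790605, D=e−e_prev≈-0.625020; u=1/2·1.145293+0·5.790605+1/4·(-0.625020)≈0.416392; next y=1/10·0.854707+3/4·0.416392≈0.397764
n=4: y≈0.397764, sp=2, e=sp−y≈1.602236; I≈7.392841, D=e−e_prev≈0.456943; u=1/2·1.602236+0·7.392841+1/4·0.456943≈0.915353; next y=1/10·0.397764+3/4·0.915353≈0.726292
n=5: y≈0.726292, sp=2, e=sp−y≈1.273708; I≈8.666550, D=e−e_prev≈-0.328527; u=1/2·1.273708+0·8.666550+1/4·(-0.328527)≈0.554722; next y=1/10·0.726292+3/4·0.554722≈0.488671
n=6: y≈0.488671, sp=2, e=sp−y≈1.511329; I≈10.177879, D=e−e_prev≈0.237621; u=1/2·1.511329+0·10.177879+1/4·0.237621≈0.815070; next y=1/10·0.488671+3/4·0.815070≈0.660169
n=7: y≈0.660169, sp=2, e=sp−y≈1.339831; I≈11.517709, D=e−e_prev≈-0.171498; u=1/2·1.339831+0·11.517709+1/4·(-0.171498)≈0.627041; next y=1/10·0.660169+3/4·0.627041≈0.536297
n=8: y≈0.536297, sp=2, e=sp−y≈1.463703; I≈12.981412, D=e−e_prev≈0.123872; u=1/2·1.463703+0·12.981412+1/4·0.123872≈0.762819; next y=1/10·0.536297+3/4·0.762819≈0.625744
n=9: y≈0.625744, sp=2, e=sp−y≈1.374256; I≈14.355668, D=e−e_prev≈-0.089447; u=1/2·1.374256+0·14.355668+1/4·(-0.089447)≈0.664766; next y=1/10·0.625744+3/4·0.664766≈0.561149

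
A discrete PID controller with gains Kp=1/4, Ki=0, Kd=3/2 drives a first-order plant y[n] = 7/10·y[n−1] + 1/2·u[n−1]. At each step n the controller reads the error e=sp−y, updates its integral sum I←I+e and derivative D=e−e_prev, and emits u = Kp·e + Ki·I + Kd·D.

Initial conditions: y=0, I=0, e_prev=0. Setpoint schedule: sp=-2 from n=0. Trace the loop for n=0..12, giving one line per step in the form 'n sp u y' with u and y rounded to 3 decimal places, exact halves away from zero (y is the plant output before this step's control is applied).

0 -2 -3.500 0.000
1 -2 2.563 -1.750
2 -2 -3.223 0.056
3 -2 2.336 -1.572
4 -2 -2.976 0.067
5 -2 2.123 -1.441
6 -2 -2.754 0.053
7 -2 1.924 -1.340
8 -2 -2.552 0.024
9 -2 1.740 -1.259
10 -2 -2.368 -0.012
11 -2 1.569 -1.192
12 -2 -2.201 -0.050

(exact arithmetic carried between steps; '≈' marks a value shown rounded to 6 d.p. or computed from one; I and e_prev carry over from the previous line; the table rounds u and y to 3 d.p., halves away from zero)
n=0: y=0, sp=-2, e=sp−y=-2; I=-2, D=e−e_prev=-2; u=1/4·(-2)+0·(-2)+3/2·(-2)=-3.5; next y=7/10·0+1/2·(-3.5)=-1.75
n=1: y=-1.75, sp=-2, e=sp−y=-0.25; I=-2.25, D=e−e_prev=1.75; u=1/4·(-0.25)+0·(-2.25)+3/2·1.75=2.5625; next y=7/10·(-1.75)+1/2·2.5625=0.05625
n=2: y=0.05625, sp=-2, e=sp−y=-2.05625; I=-4.30625, D=e−e_prev=-1.80625; u=1/4·(-2.05625)+0·(-4.30625)+3/2·(-1.80625)≈-3.223438; next y=7/10·0.05625+1/2·(-3.223438)≈-1.572344
n=3: y≈-1.572344, sp=-2, e=sp−y≈-0.427656; I≈-4.733906, D=e−e_prev≈1.628594; u=1/4·(-0.427656)+0·(-4.733906)+3/2·1.628594≈2.335977; next y=7/10·(-1.572344)+1/2·2.335977≈0.067348
n=4: y≈0.067348, sp=-2, e=sp−y≈-2.067348; I≈-6.801254, D=e−e_prev≈-1.639691; u=1/4·(-2.067348)+0·(-6.801254)+3/2·(-1.639691)≈-2.976374; next y=7/10·0.067348+1/2·(-2.976374)≈-1.441044
n=5: y≈-1.441044, sp=-2, e=sp−y≈-0.558956; I≈-7.360210, D=e−e_prev≈1.508391; u=1/4·(-0.558956)+0·(-7.360210)+3/2·1.508391≈2.122848; next y=7/10·(-1.441044)+1/2·2.122848≈0.052693
n=6: y≈0.052693, sp=-2, e=sp−y≈-2.052693; I≈-9.412904, D=e−e_prev≈-1.493737; u=1/4·(-2.052693)+0·(-9.412904)+3/2·(-1.493737)≈-2.753779; next y=7/10·0.052693+1/2·(-2.753779)≈-1.340004
n=7: y≈-1.340004, sp=-2, e=sp−y≈-0.659996; I≈-10.072900, D=e−e_prev≈1.392697; u=1/4·(-0.659996)+0·(-10.072900)+3/2·1.392697≈1.924047; next y=7/10·(-1.340004)+1/2·1.924047≈0.024021
n=8: y≈0.024021, sp=-2, e=sp−y≈-2.024021; I≈-12.096920, D=e−e_prev≈-1.364025; u=1/4·(-2.024021)+0·(-12.096920)+3/2·(-1.364025)≈-2.552042; next y=7/10·0.024021+1/2·(-2.552042)≈-1.259207
n=9: y≈-1.259207, sp=-2, e=sp−y≈-0.740793; I≈-12.837714, D=e−e_prev≈1.283227; u=1/4·(-0.740793)+0·(-12.837714)+3/2·1.283227≈1.739643; next y=7/10·(-1.259207)+1/2·1.739643≈-0.011623
n=10: y≈-0.011623, sp=-2, e=sp−y≈-1.988377; I≈-14.826090, D=e−e_prev≈-1.247583; u=1/4·(-1.988377)+0·(-14.826090)+3/2·(-1.247583)≈-2.368469; next y=7/10·(-0.011623)+1/2·(-2.368469)≈-1.192371
n=11: y≈-1.192371, sp=-2, e=sp−y≈-0.807629; I≈-15.633719, D=e−e_prev≈1.180748; u=1/4·(-0.807629)+0·(-15.633719)+3/2·1.180748≈1.569214; next y=7/10·(-1.192371)+1/2·1.569214≈-0.050053
n=12: y≈-0.050053, sp=-2, e=sp−y≈-1.949947; I≈-17.583667, D=e−e_prev≈-1.142318; u=1/4·(-1.949947)+0·(-17.583667)+3/2·(-1.142318)≈-2.200964; next y=7/10·(-0.050053)+1/2·(-2.200964)≈-1.135519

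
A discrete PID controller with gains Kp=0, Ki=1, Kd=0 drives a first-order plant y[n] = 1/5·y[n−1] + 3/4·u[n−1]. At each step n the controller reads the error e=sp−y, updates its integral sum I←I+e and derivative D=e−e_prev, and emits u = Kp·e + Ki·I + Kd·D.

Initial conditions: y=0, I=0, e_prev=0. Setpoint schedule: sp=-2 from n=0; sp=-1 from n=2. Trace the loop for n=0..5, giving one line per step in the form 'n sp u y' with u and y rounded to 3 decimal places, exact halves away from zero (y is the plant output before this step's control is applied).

(exact arithmetic carried between steps; '≈' marks a value shown rounded to 6 d.p. or computed from one; I and e_prev carry over from the previous line; the table rounds u and y to 3 d.p., halves away from zero)
n=0: y=0, sp=-2, e=sp−y=-2; I=-2, D=e−e_prev=-2; u=0·(-2)+1·(-2)+0·(-2)=-2; next y=1/5·0+3/4·(-2)=-1.5
n=1: y=-1.5, sp=-2, e=sp−y=-0.5; I=-2.5, D=e−e_prev=1.5; u=0·(-0.5)+1·(-2.5)+0·1.5=-2.5; next y=1/5·(-1.5)+3/4·(-2.5)=-2.175
n=2: y=-2.175, sp=-1, e=sp−y=1.175; I=-1.325, D=e−e_prev=1.675; u=0·1.175+1·(-1.325)+0·1.675=-1.325; next y=1/5·(-2.175)+3/4·(-1.325)=-1.42875
n=3: y=-1.42875, sp=-1, e=sp−y=0.42875; I=-0.89625, D=e−e_prev=-0.74625; u=0·0.42875+1·(-0.89625)+0·(-0.74625)=-0.89625; next y=1/5·(-1.42875)+3/4·(-0.89625)≈-0.957938
n=4: y≈-0.957938, sp=-1, e=sp−y≈-0.042063; I≈-0.938313, D=e−e_prev≈-0.470813; u=0·(-0.042063)+1·(-0.938313)+0·(-0.470813)≈-0.938313; next y=1/5·(-0.957938)+3/4·(-0.938313)≈-0.895322
n=5: y≈-0.895322, sp=-1, e=sp−y≈-0.104678; I≈-1.042991, D=e−e_prev≈-0.062616; u=0·(-0.104678)+1·(-1.042991)+0·(-0.062616)≈-1.042991; next y=1/5·(-0.895322)+3/4·(-1.042991)≈-0.961307

0 -2 -2.000 0.000
1 -2 -2.500 -1.500
2 -1 -1.325 -2.175
3 -1 -0.896 -1.429
4 -1 -0.938 -0.958
5 -1 -1.043 -0.895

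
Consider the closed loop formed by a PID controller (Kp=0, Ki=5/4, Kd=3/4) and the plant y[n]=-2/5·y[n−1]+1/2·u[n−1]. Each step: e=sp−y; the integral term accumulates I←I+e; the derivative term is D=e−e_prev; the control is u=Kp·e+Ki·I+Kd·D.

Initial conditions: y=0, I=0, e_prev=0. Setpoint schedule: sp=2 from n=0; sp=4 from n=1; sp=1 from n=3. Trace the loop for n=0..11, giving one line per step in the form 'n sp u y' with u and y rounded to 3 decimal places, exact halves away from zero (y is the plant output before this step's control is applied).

0 2 4.000 0.000
1 4 5.000 2.000
2 4 8.100 1.700
3 1 1.410 3.370
4 1 9.976 -0.643
5 1 -2.756 5.245
6 1 13.796 -3.476
7 1 -10.679 8.289
8 1 22.921 -8.655
9 1 -24.873 14.923
10 1 42.063 -18.406
11 1 -52.275 28.394

(exact arithmetic carried between steps; '≈' marks a value shown rounded to 6 d.p. or computed from one; I and e_prev carry over from the previous line; the table rounds u and y to 3 d.p., halves away from zero)
n=0: y=0, sp=2, e=sp−y=2; I=2, D=e−e_prev=2; u=0·2+5/4·2+3/4·2=4; next y=-2/5·0+1/2·4=2
n=1: y=2, sp=4, e=sp−y=2; I=4, D=e−e_prev=0; u=0·2+5/4·4+3/4·0=5; next y=-2/5·2+1/2·5=1.7
n=2: y=1.7, sp=4, e=sp−y=2.3; I=6.3, D=e−e_prev=0.3; u=0·2.3+5/4·6.3+3/4·0.3=8.1; next y=-2/5·1.7+1/2·8.1=3.37
n=3: y=3.37, sp=1, e=sp−y=-2.37; I=3.93, D=e−e_prev=-4.67; u=0·(-2.37)+5/4·3.93+3/4·(-4.67)=1.41; next y=-2/5·3.37+1/2·1.41=-0.643
n=4: y=-0.643, sp=1, e=sp−y=1.643; I=5.573, D=e−e_prev=4.013; u=0·1.643+5/4·5.573+3/4·4.013=9.976; next y=-2/5·(-0.643)+1/2·9.976=5.2452
n=5: y=5.2452, sp=1, e=sp−y=-4.2452; I=1.3278, D=e−e_prev=-5.8882; u=0·(-4.2452)+5/4·1.3278+3/4·(-5.8882)=-2.7564; next y=-2/5·5.2452+1/2·(-2.7564)=-3.47628
n=6: y=-3.47628, sp=1, e=sp−y=4.47628; I=5.80408, D=e−e_prev=8.72148; u=0·4.47628+5/4·5.80408+3/4·8.72148=13.79621; next y=-2/5·(-3.47628)+1/2·13.79621=8.288617
n=7: y=8.288617, sp=1, e=sp−y=-7.288617; I=-1.484537, D=e−e_prev=-11.764897; u=0·(-7.288617)+5/4·(-1.484537)+3/4·(-11.764897)=-10.679344; next y=-2/5·8.288617+1/2·(-10.679344)≈-8.655119
n=8: y≈-8.655119, sp=1, e=sp−y≈9.655119; I≈8.170582, D=e−e_prev≈16.943736; u=0·9.655119+5/4·8.170582+3/4·16.943736≈22.921029; next y=-2/5·(-8.655119)+1/2·22.921029≈14.922562
n=9: y≈14.922562, sp=1, e=sp−y≈-13.922562; I≈-5.751980, D=e−e_prev≈-23.577681; u=0·(-13.922562)+5/4·(-5.751980)+3/4·(-23.577681)≈-24.873236; next y=-2/5·14.922562+1/2·(-24.873236)≈-18.405643
n=10: y≈-18.405643, sp=1, e=sp−y≈19.405643; I≈13.653663, D=e−e_prev≈33.328205; u=0·19.405643+5/4·13.653663+3/4·33.328205≈42.063232; next y=-2/5·(-18.405643)+1/2·42.063232≈28.393873
n=11: y≈28.393873, sp=1, e=sp−y≈-27.393873; I≈-13.740211, D=e−e_prev≈-46.799516; u=0·(-27.393873)+5/4·(-13.740211)+3/4·(-46.799516)≈-52.274900; next y=-2/5·28.393873+1/2·(-52.274900)≈-37.494999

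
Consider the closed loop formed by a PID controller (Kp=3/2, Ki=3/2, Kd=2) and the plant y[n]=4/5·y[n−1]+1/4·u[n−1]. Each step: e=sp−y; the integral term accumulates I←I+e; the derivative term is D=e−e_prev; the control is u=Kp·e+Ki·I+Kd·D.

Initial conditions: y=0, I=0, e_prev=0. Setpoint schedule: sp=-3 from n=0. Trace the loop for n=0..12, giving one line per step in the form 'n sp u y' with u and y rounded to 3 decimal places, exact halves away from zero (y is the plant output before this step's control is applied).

0 -3 -15.000 0.000
1 -3 5.250 -3.750
2 -3 -11.438 -1.688
3 -3 3.328 -4.209
4 -3 -8.271 -2.535
5 -3 2.183 -4.096
6 -3 -6.119 -2.731
7 -3 1.125 -3.715
8 -3 -4.891 -2.690
9 -3 0.117 -3.375
10 -3 -4.211 -2.671
11 -3 -0.703 -3.189
12 -3 -3.767 -2.727

(exact arithmetic carried between steps; '≈' marks a value shown rounded to 6 d.p. or computed from one; I and e_prev carry over from the previous line; the table rounds u and y to 3 d.p., halves away from zero)
n=0: y=0, sp=-3, e=sp−y=-3; I=-3, D=e−e_prev=-3; u=3/2·(-3)+3/2·(-3)+2·(-3)=-15; next y=4/5·0+1/4·(-15)=-3.75
n=1: y=-3.75, sp=-3, e=sp−y=0.75; I=-2.25, D=e−e_prev=3.75; u=3/2·0.75+3/2·(-2.25)+2·3.75=5.25; next y=4/5·(-3.75)+1/4·5.25=-1.6875
n=2: y=-1.6875, sp=-3, e=sp−y=-1.3125; I=-3.5625, D=e−e_prev=-2.0625; u=3/2·(-1.3125)+3/2·(-3.5625)+2·(-2.0625)=-11.4375; next y=4/5·(-1.6875)+1/4·(-11.4375)=-4.209375
n=3: y=-4.209375, sp=-3, e=sp−y=1.209375; I=-2.353125, D=e−e_prev=2.521875; u=3/2·1.209375+3/2·(-2.353125)+2·2.521875=3.328125; next y=4/5·(-4.209375)+1/4·3.328125≈-2.535469
n=4: y≈-2.535469, sp=-3, e=sp−y≈-0.464531; I≈-2.817656, D=e−e_prev≈-1.673906; u=3/2·(-0.464531)+3/2·(-2.817656)+2·(-1.673906)≈-8.271094; next y=4/5·(-2.535469)+1/4·(-8.271094)≈-4.096148
n=5: y≈-4.096148, sp=-3, e=sp−y≈1.096148; I≈-1.721508, D=e−e_prev≈1.560680; u=3/2·1.096148+3/2·(-1.721508)+2·1.560680≈2.183320; next y=4/5·(-4.096148)+1/4·2.183320≈-2.731089
n=6: y≈-2.731089, sp=-3, e=sp−y≈-0.268911; I≈-1.990419, D=e−e_prev≈-1.365060; u=3/2·(-0.268911)+3/2·(-1.990419)+2·(-1.365060)≈-6.119115; next y=4/5·(-2.731089)+1/4·(-6.119115)≈-3.714650
n=7: y≈-3.714650, sp=-3, e=sp−y≈0.714650; I≈-1.275769, D=e−e_prev≈0.983561; u=3/2·0.714650+3/2·(-1.275769)+2·0.983561≈1.125443; next y=4/5·(-3.714650)+1/4·1.125443≈-2.690359
n=8: y≈-2.690359, sp=-3, e=sp−y≈-0.309641; I≈-1.585410, D=e−e_prev≈-1.024291; u=3/2·(-0.309641)+3/2·(-1.585410)+2·(-1.024291)≈-4.891158; next y=4/5·(-2.690359)+1/4·(-4.891158)≈-3.375077
n=9: y≈-3.375077, sp=-3, e=sp−y≈0.375077; I≈-1.210333, D=e−e_prev≈0.684718; u=3/2·0.375077+3/2·(-1.210333)+2·0.684718≈0.116550; next y=4/5·(-3.375077)+1/4·0.116550≈-2.670924
n=10: y≈-2.670924, sp=-3, e=sp−y≈-0.329076; I≈-1.539410, D=e−e_prev≈-0.704153; u=3/2·(-0.329076)+3/2·(-1.539410)+2·(-0.704153)≈-4.211034; next y=4/5·(-2.670924)+1/4·(-4.211034)≈-3.189498
n=11: y≈-3.189498, sp=-3, e=sp−y≈0.189498; I≈-1.349912, D=e−e_prev≈0.518574; u=3/2·0.189498+3/2·(-1.349912)+2·0.518574≈-0.703474; next y=4/5·(-3.189498)+1/4·(-0.703474)≈-2.727467
n=12: y≈-2.727467, sp=-3, e=sp−y≈-0.272533; I≈-1.622445, D=e−e_prev≈-0.462031; u=3/2·(-0.272533)+3/2·(-1.622445)+2·(-0.462031)≈-3.766530; next y=4/5·(-2.727467)+1/4·(-3.766530)≈-3.123606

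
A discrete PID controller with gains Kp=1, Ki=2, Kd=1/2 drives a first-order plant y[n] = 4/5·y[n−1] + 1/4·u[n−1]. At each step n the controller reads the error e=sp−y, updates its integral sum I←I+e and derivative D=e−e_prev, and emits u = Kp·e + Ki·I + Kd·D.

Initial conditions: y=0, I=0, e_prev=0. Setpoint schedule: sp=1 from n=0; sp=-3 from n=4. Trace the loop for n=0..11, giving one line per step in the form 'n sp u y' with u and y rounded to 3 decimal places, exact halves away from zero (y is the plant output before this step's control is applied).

(exact arithmetic carried between steps; '≈' marks a value shown rounded to 6 d.p. or computed from one; I and e_prev carry over from the previous line; the table rounds u and y to 3 d.p., halves away from zero)
n=0: y=0, sp=1, e=sp−y=1; I=1, D=e−e_prev=1; u=1·1+2·1+1/2·1=3.5; next y=4/5·0+1/4·3.5=0.875
n=1: y=0.875, sp=1, e=sp−y=0.125; I=1.125, D=e−e_prev=-0.875; u=1·0.125+2·1.125+1/2·(-0.875)=1.9375; next y=4/5·0.875+1/4·1.9375=1.184375
n=2: y=1.184375, sp=1, e=sp−y=-0.184375; I=0.940625, D=e−e_prev=-0.309375; u=1·(-0.184375)+2·0.940625+1/2·(-0.309375)≈1.542188; next y=4/5·1.184375+1/4·1.542188≈1.333047
n=3: y≈1.333047, sp=1, e=sp−y≈-0.333047; I≈0.607578, D=e−e_prev≈-0.148672; u=1·(-0.333047)+2·0.607578+1/2·(-0.148672)≈0.807773; next y=4/5·1.333047+1/4·0.807773≈1.268381
n=4: y≈1.268381, sp=-3, e=sp−y≈-4.268381; I≈-3.660803, D=e−e_prev≈-3.935334; u=1·(-4.268381)+2·(-3.660803)+1/2·(-3.935334)≈-13.557653; next y=4/5·1.268381+1/4·(-13.557653)≈-2.374709
n=5: y≈-2.374709, sp=-3, e=sp−y≈-0.625291; I≈-4.286094, D=e−e_prev≈3.643090; u=1·(-0.625291)+2·(-4.286094)+1/2·3.643090≈-7.375935; next y=4/5·(-2.374709)+1/4·(-7.375935)≈-3.743751
n=6: y≈-3.743751, sp=-3, e=sp−y≈0.743751; I≈-3.542343, D=e−e_prev≈1.369042; u=1·0.743751+2·(-3.542343)+1/2·1.369042≈-5.656415; next y=4/5·(-3.743751)+1/4·(-5.656415)≈-4.409104
n=7: y≈-4.409104, sp=-3, e=sp−y≈1.409104; I≈-2.133239, D=e−e_prev≈0.665354; u=1·1.409104+2·(-2.133239)+1/2·0.665354≈-2.524697; next y=4/5·(-4.409104)+1/4·(-2.524697)≈-4.158458
n=8: y≈-4.158458, sp=-3, e=sp−y≈1.158458; I≈-0.974781, D=e−e_prev≈-0.250647; u=1·1.158458+2·(-0.974781)+1/2·(-0.250647)≈-0.916428; next y=4/5·(-4.158458)+1/4·(-0.916428)≈-3.555873
n=9: y≈-3.555873, sp=-3, e=sp−y≈0.555873; I≈-0.418908, D=e−e_prev≈-0.602584; u=1·0.555873+2·(-0.418908)+1/2·(-0.602584)≈-0.583235; next y=4/5·(-3.555873)+1/4·(-0.583235)≈-2.990507
n=10: y≈-2.990507, sp=-3, e=sp−y≈-0.009493; I≈-0.428401, D=e−e_prev≈-0.565366; u=1·(-0.009493)+2·(-0.428401)+1/2·(-0.565366)≈-1.148977; next y=4/5·(-2.990507)+1/4·(-1.148977)≈-2.679650
n=11: y≈-2.679650, sp=-3, e=sp−y≈-0.320350; I≈-0.748751, D=e−e_prev≈-0.310857; u=1·(-0.320350)+2·(-0.748751)+1/2·(-0.310857)≈-1.973280; next y=4/5·(-2.679650)+1/4·(-1.973280)≈-2.637040

0 1 3.500 0.000
1 1 1.938 0.875
2 1 1.542 1.184
3 1 0.808 1.333
4 -3 -13.558 1.268
5 -3 -7.376 -2.375
6 -3 -5.656 -3.744
7 -3 -2.525 -4.409
8 -3 -0.916 -4.158
9 -3 -0.583 -3.556
10 -3 -1.149 -2.991
11 -3 -1.973 -2.680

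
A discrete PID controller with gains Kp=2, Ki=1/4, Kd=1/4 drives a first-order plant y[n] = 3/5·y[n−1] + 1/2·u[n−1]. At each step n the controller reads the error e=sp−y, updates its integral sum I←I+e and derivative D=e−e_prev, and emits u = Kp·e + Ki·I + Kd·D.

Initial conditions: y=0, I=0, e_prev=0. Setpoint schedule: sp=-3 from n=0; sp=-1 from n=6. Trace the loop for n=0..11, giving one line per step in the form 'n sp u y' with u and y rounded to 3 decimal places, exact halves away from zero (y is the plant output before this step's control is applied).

(exact arithmetic carried between steps; '≈' marks a value shown rounded to 6 d.p. or computed from one; I and e_prev carry over from the previous line; the table rounds u and y to 3 d.p., halves away from zero)
n=0: y=0, sp=-3, e=sp−y=-3; I=-3, D=e−e_prev=-3; u=2·(-3)+1/4·(-3)+1/4·(-3)=-7.5; next y=3/5·0+1/2·(-7.5)=-3.75
n=1: y=-3.75, sp=-3, e=sp−y=0.75; I=-2.25, D=e−e_prev=3.75; u=2·0.75+1/4·(-2.25)+1/4·3.75=1.875; next y=3/5·(-3.75)+1/2·1.875=-1.3125
n=2: y=-1.3125, sp=-3, e=sp−y=-1.6875; I=-3.9375, D=e−e_prev=-2.4375; u=2·(-1.6875)+1/4·(-3.9375)+1/4·(-2.4375)=-4.96875; next y=3/5·(-1.3125)+1/2·(-4.96875)=-3.271875
n=3: y=-3.271875, sp=-3, e=sp−y=0.271875; I=-3.665625, D=e−e_prev=1.959375; u=2·0.271875+1/4·(-3.665625)+1/4·1.959375≈0.117188; next y=3/5·(-3.271875)+1/2·0.117188≈-1.904531
n=4: y≈-1.904531, sp=-3, e=sp−y≈-1.095469; I≈-4.761094, D=e−e_prev≈-1.367344; u=2·(-1.095469)+1/4·(-4.761094)+1/4·(-1.367344)≈-3.723047; next y=3/5·(-1.904531)+1/2·(-3.723047)≈-3.004242
n=5: y≈-3.004242, sp=-3, e=sp−y≈0.004242; I≈-4.756852, D=e−e_prev≈1.099711; u=2·0.004242+1/4·(-4.756852)+1/4·1.099711≈-0.905801; next y=3/5·(-3.004242)+1/2·(-0.905801)≈-2.255446
n=6: y≈-2.255446, sp=-1, e=sp−y≈1.255446; I≈-3.501406, D=e−e_prev≈1.251204; u=2·1.255446+1/4·(-3.501406)+1/4·1.251204≈1.948341; next y=3/5·(-2.255446)+1/2·1.948341≈-0.379097
n=7: y≈-0.379097, sp=-1, e=sp−y≈-0.620903; I≈-4.122309, D=e−e_prev≈-1.876349; u=2·(-0.620903)+1/4·(-4.122309)+1/4·(-1.876349)≈-2.741470; next y=3/5·(-0.379097)+1/2·(-2.741470)≈-1.598193
n=8: y≈-1.598193, sp=-1, e=sp−y≈0.598193; I≈-3.524115, D=e−e_prev≈1.219096; u=2·0.598193+1/4·(-3.524115)+1/4·1.219096≈0.620132; next y=3/5·(-1.598193)+1/2·0.620132≈-0.648850
n=9: y≈-0.648850, sp=-1, e=sp−y≈-0.351150; I≈-3.875265, D=e−e_prev≈-0.949343; u=2·(-0.351150)+1/4·(-3.875265)+1/4·(-0.949343)≈-1.908452; next y=3/5·(-0.648850)+1/2·(-1.908452)≈-1.343536
n=10: y≈-1.343536, sp=-1, e=sp−y≈0.343536; I≈-3.531729, D=e−e_prev≈0.694686; u=2·0.343536+1/4·(-3.531729)+1/4·0.694686≈-0.022189; next y=3/5·(-1.343536)+1/2·(-0.022189)≈-0.817216
n=11: y≈-0.817216, sp=-1, e=sp−y≈-0.182784; I≈-3.714513, D=e−e_prev≈-0.526320; u=2·(-0.182784)+1/4·(-3.714513)+1/4·(-0.526320)≈-1.425776; next y=3/5·(-0.817216)+1/2·(-1.425776)≈-1.203218

0 -3 -7.500 0.000
1 -3 1.875 -3.750
2 -3 -4.969 -1.313
3 -3 0.117 -3.272
4 -3 -3.723 -1.905
5 -3 -0.906 -3.004
6 -1 1.948 -2.255
7 -1 -2.741 -0.379
8 -1 0.620 -1.598
9 -1 -1.908 -0.649
10 -1 -0.022 -1.344
11 -1 -1.426 -0.817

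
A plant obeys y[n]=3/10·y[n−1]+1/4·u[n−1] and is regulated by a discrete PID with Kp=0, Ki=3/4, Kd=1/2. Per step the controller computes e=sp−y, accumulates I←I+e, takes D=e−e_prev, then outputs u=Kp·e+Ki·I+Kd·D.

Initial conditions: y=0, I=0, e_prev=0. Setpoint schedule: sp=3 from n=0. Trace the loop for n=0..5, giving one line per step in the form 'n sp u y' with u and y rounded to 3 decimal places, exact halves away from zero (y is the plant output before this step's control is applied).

0 3 3.750 0.000
1 3 3.328 0.938
2 3 5.124 1.113
3 3 6.000 1.615
4 3 6.828 1.984
5 3 7.377 2.302

(exact arithmetic carried between steps; '≈' marks a value shown rounded to 6 d.p. or computed from one; I and e_prev carry over from the previous line; the table rounds u and y to 3 d.p., halves away from zero)
n=0: y=0, sp=3, e=sp−y=3; I=3, D=e−e_prev=3; u=0·3+3/4·3+1/2·3=3.75; next y=3/10·0+1/4·3.75=0.9375
n=1: y=0.9375, sp=3, e=sp−y=2.0625; I=5.0625, D=e−e_prev=-0.9375; u=0·2.0625+3/4·5.0625+1/2·(-0.9375)=3.328125; next y=3/10·0.9375+1/4·3.328125≈1.113281
n=2: y≈1.113281, sp=3, e=sp−y≈1.886719; I≈6.949219, D=e−e_prev≈-0.175781; u=0·1.886719+3/4·6.949219+1/2·(-0.175781)≈5.124023; next y=3/10·1.113281+1/4·5.124023≈1.614990
n=3: y≈1.614990, sp=3, e=sp−y≈1.385010; I≈8.334229, D=e−e_prev≈-0.501709; u=0·1.385010+3/4·8.334229+1/2·(-0.501709)≈5.999817; next y=3/10·1.614990+1/4·5.999817≈1.984451
n=4: y≈1.984451, sp=3, e=sp−y≈1.015549; I≈9.349777, D=e−e_prev≈-0.369461; u=0·1.015549+3/4·9.349777+1/2·(-0.369461)≈6.827602; next y=3/10·1.984451+1/4·6.827602≈2.302236
n=5: y≈2.302236, sp=3, e=sp−y≈0.697764; I≈10.047541, D=e−e_prev≈-0.317785; u=0·0.697764+3/4·10.047541+1/2·(-0.317785)≈7.376764; next y=3/10·2.302236+1/4·7.376764≈2.534862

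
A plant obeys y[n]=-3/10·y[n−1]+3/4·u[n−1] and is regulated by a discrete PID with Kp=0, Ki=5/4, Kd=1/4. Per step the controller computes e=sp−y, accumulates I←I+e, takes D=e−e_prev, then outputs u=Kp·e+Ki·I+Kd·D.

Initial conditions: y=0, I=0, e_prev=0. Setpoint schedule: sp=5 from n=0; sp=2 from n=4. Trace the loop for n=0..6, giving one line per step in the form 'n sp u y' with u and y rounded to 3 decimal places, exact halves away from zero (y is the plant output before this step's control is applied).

0 5 7.500 0.000
1 5 4.063 5.625
2 5 11.086 1.359
3 5 4.749 7.907
4 2 8.328 1.190
5 2 1.363 5.889
6 2 7.626 -0.744

(exact arithmetic carried between steps; '≈' marks a value shown rounded to 6 d.p. or computed from one; I and e_prev carry over from the previous line; the table rounds u and y to 3 d.p., halves away from zero)
n=0: y=0, sp=5, e=sp−y=5; I=5, D=e−e_prev=5; u=0·5+5/4·5+1/4·5=7.5; next y=-3/10·0+3/4·7.5=5.625
n=1: y=5.625, sp=5, e=sp−y=-0.625; I=4.375, D=e−e_prev=-5.625; u=0·(-0.625)+5/4·4.375+1/4·(-5.625)=4.0625; next y=-3/10·5.625+3/4·4.0625=1.359375
n=2: y=1.359375, sp=5, e=sp−y=3.640625; I=8.015625, D=e−e_prev=4.265625; u=0·3.640625+5/4·8.015625+1/4·4.265625≈11.085938; next y=-3/10·1.359375+3/4·11.085938≈7.906641
n=3: y≈7.906641, sp=5, e=sp−y≈-2.906641; I≈5.108984, D=e−e_prev≈-6.547266; u=0·(-2.906641)+5/4·5.108984+1/4·(-6.547266)≈4.749414; next y=-3/10·7.906641+3/4·4.749414≈1.190068
n=4: y≈1.190068, sp=2, e=sp−y≈0.809932; I≈5.918916, D=e−e_prev≈3.716572; u=0·0.809932+5/4·5.918916+1/4·3.716572≈8.327788; next y=-3/10·1.190068+3/4·8.327788≈5.888821
n=5: y≈5.888821, sp=2, e=sp−y≈-3.888821; I≈2.030095, D=e−e_prev≈-4.698752; u=0·(-3.888821)+5/4·2.030095+1/4·(-4.698752)≈1.362931; next y=-3/10·5.888821+3/4·1.362931≈-0.744448
n=6: y≈-0.744448, sp=2, e=sp−y≈2.744448; I≈4.774543, D=e−e_prev≈6.633268; u=0·2.744448+5/4·4.774543+1/4·6.633268≈7.626496; next y=-3/10·(-0.744448)+3/4·7.626496≈5.943206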